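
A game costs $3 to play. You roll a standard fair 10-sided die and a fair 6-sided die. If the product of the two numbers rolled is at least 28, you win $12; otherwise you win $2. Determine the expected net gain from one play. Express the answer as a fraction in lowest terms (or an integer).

E[payout] = (11/15)·2 + (4/15)·12 = 14/3
Expected profit = 14/3 − 3 = 5/3

5/3 dollars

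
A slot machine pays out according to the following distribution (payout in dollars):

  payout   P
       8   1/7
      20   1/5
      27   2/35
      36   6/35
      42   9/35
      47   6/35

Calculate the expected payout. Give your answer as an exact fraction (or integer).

222/7 dollars

E[X] = (1/7)·8 + (1/5)·20 + (2/35)·27 + (6/35)·36 + (9/35)·42 + (6/35)·47
     = 222/7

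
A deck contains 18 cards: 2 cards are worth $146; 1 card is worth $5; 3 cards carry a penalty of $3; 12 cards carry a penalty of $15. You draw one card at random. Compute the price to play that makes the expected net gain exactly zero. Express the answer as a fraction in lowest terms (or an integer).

E[payout] = (2/18)·146 + (1/18)·5 + (3/18)·(-3) + (12/18)·(-15) = 6
Fair fee = E[payout] = 6

$6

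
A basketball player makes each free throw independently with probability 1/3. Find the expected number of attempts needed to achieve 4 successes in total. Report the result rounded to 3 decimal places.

12.000

By linearity (sum of 4 independent geometric waits), E[trials] = 4/p = 4/(1/3) = 12.
≈ 12.000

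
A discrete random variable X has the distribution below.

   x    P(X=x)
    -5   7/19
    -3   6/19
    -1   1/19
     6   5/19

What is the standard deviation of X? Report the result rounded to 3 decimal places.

E[X] = -24/19, E[X²] = 410/19
Var(X) = E[X²] − (E[X])² = 410/19 − 576/361 = 7214/361
SD(X) = √(7214/361) ≈ 4.470

4.470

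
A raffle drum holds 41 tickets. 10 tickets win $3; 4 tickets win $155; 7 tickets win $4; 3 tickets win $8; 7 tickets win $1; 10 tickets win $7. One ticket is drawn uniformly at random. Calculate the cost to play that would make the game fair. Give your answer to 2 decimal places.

E[payout] = (10/41)·3 + (4/41)·155 + (7/41)·4 + (3/41)·8 + (7/41)·1 + (10/41)·7 = 19
Fair fee = E[payout] = 19 ≈ $19.00

$19.00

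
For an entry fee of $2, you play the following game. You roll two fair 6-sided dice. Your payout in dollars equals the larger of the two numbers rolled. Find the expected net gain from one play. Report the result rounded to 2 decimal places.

Distribution of the larger of the two numbers rolled: 1 w.p. 1/36, 2 w.p. 1/12, 3 w.p. 5/36, 4 w.p. 7/36, 5 w.p. 1/4, 6 w.p. 11/36
E[payout] = (1/36)·1 + (1/12)·2 + (5/36)·3 + (7/36)·4 + (1/4)·5 + (11/36)·6 = 161/36
Expected profit = 161/36 − 2 = 89/36 ≈ $2.47

$2.47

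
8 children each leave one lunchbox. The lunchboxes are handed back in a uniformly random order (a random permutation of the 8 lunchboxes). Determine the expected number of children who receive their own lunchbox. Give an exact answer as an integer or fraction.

1

Let Xᵢ = 1 if person i gets their own lunchbox. For each i, P(Xᵢ=1) = 1/8.
By linearity of expectation, E[X₁+…+X_8] = 8·(1/8) = 1.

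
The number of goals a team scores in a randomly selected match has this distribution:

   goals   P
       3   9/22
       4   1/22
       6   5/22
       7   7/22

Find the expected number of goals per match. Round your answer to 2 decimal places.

E[X] = (9/22)·3 + (1/22)·4 + (5/22)·6 + (7/22)·7
     = 5 ≈ 5.00

5.00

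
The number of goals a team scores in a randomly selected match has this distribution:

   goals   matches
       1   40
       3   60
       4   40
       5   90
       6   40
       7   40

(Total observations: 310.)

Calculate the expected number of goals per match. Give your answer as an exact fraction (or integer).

Total = 310, so P(goals=1) = 40/310, etc.
E[X] = (4/31)·1 + (6/31)·3 + (4/31)·4 + (9/31)·5 + (4/31)·6 + (4/31)·7
     = 135/31

135/31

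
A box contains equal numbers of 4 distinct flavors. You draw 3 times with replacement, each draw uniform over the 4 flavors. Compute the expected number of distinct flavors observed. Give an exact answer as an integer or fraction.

37/16

Let Xⱼ=1 if type j appears at least once. P(Xⱼ=1) = 1 − ((4−1)/4)^3 = 37/64.
E[#distinct] = 4·37/64 = 37/16.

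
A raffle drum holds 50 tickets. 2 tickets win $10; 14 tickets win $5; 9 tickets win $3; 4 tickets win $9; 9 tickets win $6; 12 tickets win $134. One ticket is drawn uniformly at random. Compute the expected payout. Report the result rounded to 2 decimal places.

$36.30

E[payout] = (2/50)·10 + (14/50)·5 + (9/50)·3 + (4/50)·9 + (9/50)·6 + (12/50)·134 = 363/10
≈ $36.30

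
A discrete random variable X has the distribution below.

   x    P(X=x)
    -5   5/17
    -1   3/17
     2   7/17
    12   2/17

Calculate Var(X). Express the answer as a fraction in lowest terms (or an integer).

7448/289

E[X] = (5/17)·(-5) + (3/17)·(-1) + (7/17)·2 + (2/17)·12 = 10/17
E[X²] = (5/17)·25 + (3/17)·1 + (7/17)·4 + (2/17)·144 = 444/17
Var(X) = 444/17 − (10/17)² = 7448/289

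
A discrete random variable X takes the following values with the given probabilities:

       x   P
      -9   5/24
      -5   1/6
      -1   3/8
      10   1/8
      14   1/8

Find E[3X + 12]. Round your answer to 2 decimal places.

E[3x+12] = (5/24)·(-15) + (1/6)·(-3) + (3/8)·9 + (1/8)·42 + (1/8)·54
     = 47/4 ≈ 11.75

11.75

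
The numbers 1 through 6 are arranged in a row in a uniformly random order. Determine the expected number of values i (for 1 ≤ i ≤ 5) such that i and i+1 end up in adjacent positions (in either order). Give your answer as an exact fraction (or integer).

5/3

For each i ∈ {1,…,5}, let Xᵢ = 1 if i and i+1 are adjacent. P(Xᵢ=1) = 2·(6−1)!/6! = 2/6.
By linearity, E[ΣXᵢ] = (5)·(2/6) = 5/3.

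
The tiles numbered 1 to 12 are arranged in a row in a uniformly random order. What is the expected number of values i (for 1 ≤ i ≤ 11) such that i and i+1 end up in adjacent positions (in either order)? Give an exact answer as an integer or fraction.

11/6

For each i ∈ {1,…,11}, let Xᵢ = 1 if i and i+1 are adjacent. P(Xᵢ=1) = 2·(12−1)!/12! = 2/12.
By linearity, E[ΣXᵢ] = (11)·(2/12) = 11/6.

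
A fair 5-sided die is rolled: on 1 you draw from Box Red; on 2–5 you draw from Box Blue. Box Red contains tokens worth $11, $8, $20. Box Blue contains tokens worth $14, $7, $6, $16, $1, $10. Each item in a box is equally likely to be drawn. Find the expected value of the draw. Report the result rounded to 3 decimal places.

E[X | Box Red] = (11 + 8 + 20)/3 = 13
E[X | Box Blue] = (14 + 7 + 6 + 16 + 1 + 10)/6 = 9
E[X] = (1/5)·13 + (4/5)·9 = 49/5 ≈ 9.800

$9.800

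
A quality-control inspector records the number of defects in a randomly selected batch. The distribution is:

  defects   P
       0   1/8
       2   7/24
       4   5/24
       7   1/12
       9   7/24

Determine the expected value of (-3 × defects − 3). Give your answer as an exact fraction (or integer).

-135/8

E[-3x-3] = (1/8)·(-3) + (7/24)·(-9) + (5/24)·(-15) + (1/12)·(-24) + (7/24)·(-30)
     = -135/8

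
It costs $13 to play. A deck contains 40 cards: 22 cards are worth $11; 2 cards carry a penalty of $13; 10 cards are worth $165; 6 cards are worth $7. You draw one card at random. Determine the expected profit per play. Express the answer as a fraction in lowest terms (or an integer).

347/10 dollars

E[payout] = (22/40)·11 + (2/40)·(-13) + (10/40)·165 + (6/40)·7 = 477/10
Expected profit = 477/10 − 13 = 347/10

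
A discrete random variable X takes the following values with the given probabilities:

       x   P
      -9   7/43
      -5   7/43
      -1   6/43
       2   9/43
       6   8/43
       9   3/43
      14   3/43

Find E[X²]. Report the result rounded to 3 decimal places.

44.256

E[X²] = (7/43)·81 + (7/43)·25 + (6/43)·1 + (9/43)·4 + (8/43)·36 + (3/43)·81 + (3/43)·196
     = 1903/43 ≈ 44.256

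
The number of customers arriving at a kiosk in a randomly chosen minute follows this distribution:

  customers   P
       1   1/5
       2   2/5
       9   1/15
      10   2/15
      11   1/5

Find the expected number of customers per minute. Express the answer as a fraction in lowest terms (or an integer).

77/15

E[X] = (1/5)·1 + (2/5)·2 + (1/15)·9 + (2/15)·10 + (1/5)·11
     = 77/15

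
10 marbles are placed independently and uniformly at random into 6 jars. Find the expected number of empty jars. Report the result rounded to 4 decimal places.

0.9690

Let Xⱼ=1 if jar j is empty. P(Xⱼ=1) = ((6-1)/6)^10 = 9765625/60466176.
By linearity, E[#empty] = 6·9765625/60466176 = 9765625/10077696.
≈ 0.9690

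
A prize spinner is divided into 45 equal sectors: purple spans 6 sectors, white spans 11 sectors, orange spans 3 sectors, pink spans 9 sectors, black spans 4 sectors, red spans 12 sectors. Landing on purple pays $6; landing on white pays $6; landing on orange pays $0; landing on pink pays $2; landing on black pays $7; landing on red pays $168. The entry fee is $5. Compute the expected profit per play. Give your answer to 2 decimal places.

$43.09

E[payout] = (6/45)·6 + (11/45)·6 + (3/45)·0 + (9/45)·2 + (4/45)·7 + (12/45)·168 = 2164/45
Expected profit = 2164/45 − 5 = 1939/45 ≈ $43.09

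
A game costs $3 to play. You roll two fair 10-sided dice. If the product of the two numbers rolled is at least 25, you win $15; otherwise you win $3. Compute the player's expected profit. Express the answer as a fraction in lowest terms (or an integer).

E[payout] = (13/25)·3 + (12/25)·15 = 219/25
Expected profit = 219/25 − 3 = 144/25

144/25 dollars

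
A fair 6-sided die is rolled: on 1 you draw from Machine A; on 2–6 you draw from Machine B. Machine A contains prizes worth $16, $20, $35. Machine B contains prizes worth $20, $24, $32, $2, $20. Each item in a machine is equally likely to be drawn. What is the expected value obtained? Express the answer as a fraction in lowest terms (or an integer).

E[X | Machine A] = (16 + 20 + 35)/3 = 71/3
E[X | Machine B] = (20 + 24 + 32 + 2 + 20)/5 = 98/5
E[X] = (1/6)·71/3 + (5/6)·98/5 = 365/18

365/18 dollars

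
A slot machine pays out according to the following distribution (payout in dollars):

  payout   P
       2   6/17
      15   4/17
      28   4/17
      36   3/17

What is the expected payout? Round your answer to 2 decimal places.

E[X] = (6/17)·2 + (4/17)·15 + (4/17)·28 + (3/17)·36
     = 292/17 ≈ 17.18

$17.18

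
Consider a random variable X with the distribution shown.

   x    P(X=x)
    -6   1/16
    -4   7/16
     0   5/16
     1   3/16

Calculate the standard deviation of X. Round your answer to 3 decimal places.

2.384

E[X] = -31/16, E[X²] = 151/16
Var(X) = E[X²] − (E[X])² = 151/16 − 961/256 = 1455/256
SD(X) = √(1455/256) ≈ 2.384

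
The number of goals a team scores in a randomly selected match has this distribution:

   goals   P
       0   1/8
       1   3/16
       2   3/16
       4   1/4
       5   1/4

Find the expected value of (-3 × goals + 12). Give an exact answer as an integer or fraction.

E[-3x+12] = (1/8)·12 + (3/16)·9 + (3/16)·6 + (1/4)·0 + (1/4)·(-3)
     = 57/16

57/16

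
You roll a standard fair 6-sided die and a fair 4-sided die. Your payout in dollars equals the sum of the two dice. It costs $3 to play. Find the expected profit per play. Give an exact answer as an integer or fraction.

Distribution of the sum of the two dice: 2 w.p. 1/24, 3 w.p. 1/12, 4 w.p. 1/8, 5 w.p. 1/6, 6 w.p. 1/6, 7 w.p. 1/6, …
E[payout] = (1/24)·2 + (1/12)·3 + (1/8)·4 + (1/6)·5 + (1/6)·6 + (1/6)·7 + (1/8)·8 + (1/12)·9 + (1/24)·10 = 6
Expected profit = 6 − 3 = 3

$3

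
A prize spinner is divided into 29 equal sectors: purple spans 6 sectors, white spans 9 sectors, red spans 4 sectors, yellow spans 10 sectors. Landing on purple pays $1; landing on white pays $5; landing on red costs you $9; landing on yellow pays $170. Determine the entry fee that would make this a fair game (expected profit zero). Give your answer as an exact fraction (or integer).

E[payout] = (6/29)·1 + (9/29)·5 + (4/29)·(-9) + (10/29)·170 = 1715/29
Fair fee = E[payout] = 1715/29

1715/29 dollars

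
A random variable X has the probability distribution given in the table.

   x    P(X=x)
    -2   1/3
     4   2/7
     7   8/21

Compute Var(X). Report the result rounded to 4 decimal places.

14.6939

E[X] = (1/3)·(-2) + (2/7)·4 + (8/21)·7 = 22/7
E[X²] = (1/3)·4 + (2/7)·16 + (8/21)·49 = 172/7
Var(X) = 172/7 − (22/7)² = 720/49 ≈ 14.6939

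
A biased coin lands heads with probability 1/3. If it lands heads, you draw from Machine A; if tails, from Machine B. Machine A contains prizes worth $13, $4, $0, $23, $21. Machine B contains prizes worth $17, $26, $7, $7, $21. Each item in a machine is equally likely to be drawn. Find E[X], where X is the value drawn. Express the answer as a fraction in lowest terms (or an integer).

E[X | Machine A] = (13 + 4 + 0 + 23 + 21)/5 = 61/5
E[X | Machine B] = (17 + 26 + 7 + 7 + 21)/5 = 78/5
E[X] = (1/3)·61/5 + (2/3)·78/5 = 217/15

217/15 dollars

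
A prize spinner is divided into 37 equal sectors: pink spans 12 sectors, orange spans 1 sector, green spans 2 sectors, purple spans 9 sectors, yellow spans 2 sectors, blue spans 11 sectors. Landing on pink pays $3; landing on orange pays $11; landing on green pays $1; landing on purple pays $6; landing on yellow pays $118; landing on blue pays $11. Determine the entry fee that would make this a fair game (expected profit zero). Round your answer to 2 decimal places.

E[payout] = (12/37)·3 + (1/37)·11 + (2/37)·1 + (9/37)·6 + (2/37)·118 + (11/37)·11 = 460/37
Fair fee = E[payout] = 460/37 ≈ $12.43

$12.43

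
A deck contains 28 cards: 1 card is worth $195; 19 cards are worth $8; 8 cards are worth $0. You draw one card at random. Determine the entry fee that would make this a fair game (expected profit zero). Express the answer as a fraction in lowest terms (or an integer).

347/28 dollars

E[payout] = (1/28)·195 + (19/28)·8 + (8/28)·0 = 347/28
Fair fee = E[payout] = 347/28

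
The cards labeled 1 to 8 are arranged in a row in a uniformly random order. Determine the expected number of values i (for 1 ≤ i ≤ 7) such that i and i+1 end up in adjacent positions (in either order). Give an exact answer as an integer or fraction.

For each i ∈ {1,…,7}, let Xᵢ = 1 if i and i+1 are adjacent. P(Xᵢ=1) = 2·(8−1)!/8! = 2/8.
By linearity, E[ΣXᵢ] = (7)·(2/8) = 7/4.

7/4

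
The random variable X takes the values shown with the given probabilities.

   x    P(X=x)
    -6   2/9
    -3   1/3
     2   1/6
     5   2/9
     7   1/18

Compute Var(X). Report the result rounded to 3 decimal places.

19.694

E[X] = (2/9)·(-6) + (1/3)·(-3) + (1/6)·2 + (2/9)·5 + (1/18)·7 = -1/2
E[X²] = (2/9)·36 + (1/3)·9 + (1/6)·4 + (2/9)·25 + (1/18)·49 = 359/18
Var(X) = 359/18 − (-1/2)² = 709/36 ≈ 19.694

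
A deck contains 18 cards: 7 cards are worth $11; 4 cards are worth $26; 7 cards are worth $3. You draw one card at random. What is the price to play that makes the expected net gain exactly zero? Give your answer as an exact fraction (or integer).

E[payout] = (7/18)·11 + (4/18)·26 + (7/18)·3 = 101/9
Fair fee = E[payout] = 101/9

101/9 dollars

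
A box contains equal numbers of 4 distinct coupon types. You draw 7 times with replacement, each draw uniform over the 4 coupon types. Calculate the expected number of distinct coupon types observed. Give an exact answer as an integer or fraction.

14197/4096

Let Xⱼ=1 if type j appears at least once. P(Xⱼ=1) = 1 − ((4−1)/4)^7 = 14197/16384.
E[#distinct] = 4·14197/16384 = 14197/4096.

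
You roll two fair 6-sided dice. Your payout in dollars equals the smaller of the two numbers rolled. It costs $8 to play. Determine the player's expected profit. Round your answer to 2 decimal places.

-$5.47

Distribution of the smaller of the two numbers rolled: 1 w.p. 11/36, 2 w.p. 1/4, 3 w.p. 7/36, 4 w.p. 5/36, 5 w.p. 1/12, 6 w.p. 1/36
E[payout] = (11/36)·1 + (1/4)·2 + (7/36)·3 + (5/36)·4 + (1/12)·5 + (1/36)·6 = 91/36
Expected profit = 91/36 − 8 = -197/36 ≈ -$5.47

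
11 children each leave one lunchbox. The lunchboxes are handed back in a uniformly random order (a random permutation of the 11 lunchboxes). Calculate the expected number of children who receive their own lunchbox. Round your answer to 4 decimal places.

Let Xᵢ = 1 if person i gets their own lunchbox. For each i, P(Xᵢ=1) = 1/11.
By linearity of expectation, E[X₁+…+X_11] = 11·(1/11) = 1.
≈ 1.0000

1.0000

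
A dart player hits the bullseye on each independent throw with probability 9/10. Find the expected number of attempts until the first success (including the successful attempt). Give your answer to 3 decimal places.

For a geometric distribution, E[trials] = 1/p = 1/(9/10) = 10/9.
≈ 1.111

1.111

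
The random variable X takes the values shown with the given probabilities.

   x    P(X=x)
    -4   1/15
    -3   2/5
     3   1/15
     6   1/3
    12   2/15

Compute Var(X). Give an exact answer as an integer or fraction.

1396/45

E[X] = (1/15)·(-4) + (2/5)·(-3) + (1/15)·3 + (1/3)·6 + (2/15)·12 = 7/3
E[X²] = (1/15)·16 + (2/5)·9 + (1/15)·9 + (1/3)·36 + (2/15)·144 = 547/15
Var(X) = 547/15 − (7/3)² = 1396/45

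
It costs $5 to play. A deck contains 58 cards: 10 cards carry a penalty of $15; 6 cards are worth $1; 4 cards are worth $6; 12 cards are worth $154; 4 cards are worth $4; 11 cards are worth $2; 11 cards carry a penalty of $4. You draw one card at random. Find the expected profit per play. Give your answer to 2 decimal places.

$24.69

E[payout] = (10/58)·(-15) + (6/58)·1 + (4/58)·6 + (12/58)·154 + (4/58)·4 + (11/58)·2 + (11/58)·(-4) = 861/29
Expected profit = 861/29 − 5 = 716/29 ≈ $24.69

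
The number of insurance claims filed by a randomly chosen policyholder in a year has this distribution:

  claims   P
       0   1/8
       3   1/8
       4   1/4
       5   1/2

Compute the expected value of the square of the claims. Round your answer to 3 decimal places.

E[X²] = (1/8)·0 + (1/8)·9 + (1/4)·16 + (1/2)·25
     = 141/8 ≈ 17.625

17.625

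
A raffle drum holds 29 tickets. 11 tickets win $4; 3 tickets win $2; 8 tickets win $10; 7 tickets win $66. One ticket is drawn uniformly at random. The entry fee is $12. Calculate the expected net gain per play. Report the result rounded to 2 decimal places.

$8.41

E[payout] = (11/29)·4 + (3/29)·2 + (8/29)·10 + (7/29)·66 = 592/29
Expected profit = 592/29 − 12 = 244/29 ≈ $8.41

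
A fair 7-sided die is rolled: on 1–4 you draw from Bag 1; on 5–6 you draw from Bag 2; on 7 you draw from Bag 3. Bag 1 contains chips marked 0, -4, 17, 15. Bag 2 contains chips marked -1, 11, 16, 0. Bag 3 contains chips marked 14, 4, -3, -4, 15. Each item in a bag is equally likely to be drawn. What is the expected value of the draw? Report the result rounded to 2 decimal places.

6.60

E[X | Bag 1] = (0 − 4 + 17 + 15)/4 = 7
E[X | Bag 2] = (-1 + 11 + 16 + 0)/4 = 13/2
E[X | Bag 3] = (14 + 4 − 3 − 4 + 15)/5 = 26/5
E[X] = (4/7)·7 + (2/7)·13/2 + (1/7)·26/5 = 33/5 ≈ 6.60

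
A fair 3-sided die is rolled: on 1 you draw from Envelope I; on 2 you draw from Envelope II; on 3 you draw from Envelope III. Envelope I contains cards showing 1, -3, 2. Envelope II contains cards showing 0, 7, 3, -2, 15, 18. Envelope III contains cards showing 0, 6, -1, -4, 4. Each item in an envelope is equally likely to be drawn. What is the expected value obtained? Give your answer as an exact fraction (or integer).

E[X | Envelope I] = (1 − 3 + 2)/3 = 0
E[X | Envelope II] = (0 + 7 + 3 − 2 + 15 + 18)/6 = 41/6
E[X | Envelope III] = (0 + 6 − 1 − 4 + 4)/5 = 1
E[X] = (1/3)·0 + (1/3)·41/6 + (1/3)·1 = 47/18

47/18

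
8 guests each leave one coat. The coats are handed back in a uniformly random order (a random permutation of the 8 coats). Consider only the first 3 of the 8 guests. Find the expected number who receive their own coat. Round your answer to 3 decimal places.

Let Xᵢ = 1 if person i gets their own coat. For each i, P(Xᵢ=1) = 1/8.
By linearity of expectation, E[X₁+…+X_3] = 3·(1/8) = 3/8.
≈ 0.375

0.375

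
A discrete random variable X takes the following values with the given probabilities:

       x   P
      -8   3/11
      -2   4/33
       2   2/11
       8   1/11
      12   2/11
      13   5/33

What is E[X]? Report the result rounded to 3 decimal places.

2.818

E[X] = (3/11)·(-8) + (4/33)·(-2) + (2/11)·2 + (1/11)·8 + (2/11)·12 + (5/33)·13
     = 31/11 ≈ 2.818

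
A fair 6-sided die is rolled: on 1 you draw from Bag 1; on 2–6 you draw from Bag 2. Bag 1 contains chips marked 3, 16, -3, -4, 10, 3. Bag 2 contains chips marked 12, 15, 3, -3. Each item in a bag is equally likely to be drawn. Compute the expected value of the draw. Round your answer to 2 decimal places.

E[X | Bag 1] = (3 + 16 − 3 − 4 + 10 + 3)/6 = 25/6
E[X | Bag 2] = (12 + 15 + 3 − 3)/4 = 27/4
E[X] = (1/6)·25/6 + (5/6)·27/4 = 455/72 ≈ 6.32

6.32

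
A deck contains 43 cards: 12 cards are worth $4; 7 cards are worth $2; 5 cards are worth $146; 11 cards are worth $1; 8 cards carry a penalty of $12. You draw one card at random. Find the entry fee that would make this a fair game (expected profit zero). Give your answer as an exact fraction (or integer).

707/43 dollars

E[payout] = (12/43)·4 + (7/43)·2 + (5/43)·146 + (11/43)·1 + (8/43)·(-12) = 707/43
Fair fee = E[payout] = 707/43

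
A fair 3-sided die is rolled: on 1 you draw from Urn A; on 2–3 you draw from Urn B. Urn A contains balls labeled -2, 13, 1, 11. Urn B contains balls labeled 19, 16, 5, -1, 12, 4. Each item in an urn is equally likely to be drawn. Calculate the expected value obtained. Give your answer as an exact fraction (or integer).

E[X | Urn A] = (-2 + 13 + 1 + 11)/4 = 23/4
E[X | Urn B] = (19 + 16 + 5 − 1 + 12 + 4)/6 = 55/6
E[X] = (1/3)·23/4 + (2/3)·55/6 = 289/36

289/36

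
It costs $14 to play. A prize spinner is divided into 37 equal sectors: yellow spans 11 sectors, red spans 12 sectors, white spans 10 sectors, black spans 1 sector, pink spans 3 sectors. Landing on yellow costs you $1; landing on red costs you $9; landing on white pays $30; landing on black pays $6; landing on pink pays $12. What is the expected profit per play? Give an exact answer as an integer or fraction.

-295/37 dollars

E[payout] = (11/37)·(-1) + (12/37)·(-9) + (10/37)·30 + (1/37)·6 + (3/37)·12 = 223/37
Expected profit = 223/37 − 14 = -295/37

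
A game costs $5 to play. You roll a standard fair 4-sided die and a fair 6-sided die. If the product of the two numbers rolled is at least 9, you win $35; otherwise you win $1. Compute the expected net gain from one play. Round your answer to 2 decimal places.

E[payout] = (7/12)·1 + (5/12)·35 = 91/6
Expected profit = 91/6 − 5 = 61/6 ≈ $10.17

$10.17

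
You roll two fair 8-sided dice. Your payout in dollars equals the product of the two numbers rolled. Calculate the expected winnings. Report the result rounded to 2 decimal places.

$20.25

Distribution of the product of the two numbers rolled: 1 w.p. 1/64, 2 w.p. 1/32, 3 w.p. 1/32, 4 w.p. 3/64, 5 w.p. 1/32, 6 w.p. 1/16, …
E[payout] = (1/64)·1 + (1/32)·2 + (1/32)·3 + (3/64)·4 + (1/32)·5 + (1/16)·6 + (1/32)·7 + (1/16)·8 + (1/64)·9 + (1/32)·10 + (1/16)·12 + (1/32)·14 + (1/32)·15 + (3/64)·16 + (1/32)·18 + (1/32)·20 + (1/32)·21 + (1/16)·24 + (1/64)·25 + (1/32)·28 + (1/32)·30 + (1/32)·32 + (1/32)·35 + (1/64)·36 + (1/32)·40 + (1/32)·42 + (1/32)·48 + (1/64)·49 + (1/32)·56 + (1/64)·64 = 81/4
≈ $20.25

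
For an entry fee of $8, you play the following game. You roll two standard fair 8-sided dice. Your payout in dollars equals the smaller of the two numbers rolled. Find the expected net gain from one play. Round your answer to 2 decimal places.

-$4.81

Distribution of the smaller of the two numbers rolled: 1 w.p. 15/64, 2 w.p. 13/64, 3 w.p. 11/64, 4 w.p. 9/64, 5 w.p. 7/64, 6 w.p. 5/64, …
E[payout] = (15/64)·1 + (13/64)·2 + (11/64)·3 + (9/64)·4 + (7/64)·5 + (5/64)·6 + (3/64)·7 + (1/64)·8 = 51/16
Expected profit = 51/16 − 8 = -77/16 ≈ -$4.81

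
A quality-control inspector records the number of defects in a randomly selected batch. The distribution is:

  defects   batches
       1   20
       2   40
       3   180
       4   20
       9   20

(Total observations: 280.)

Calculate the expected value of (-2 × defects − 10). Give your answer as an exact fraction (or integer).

-115/7

Total = 280, so P(defects=1) = 20/280, etc.
E[-2x-10] = (1/14)·(-12) + (1/7)·(-14) + (9/14)·(-16) + (1/14)·(-18) + (1/14)·(-28)
     = -115/7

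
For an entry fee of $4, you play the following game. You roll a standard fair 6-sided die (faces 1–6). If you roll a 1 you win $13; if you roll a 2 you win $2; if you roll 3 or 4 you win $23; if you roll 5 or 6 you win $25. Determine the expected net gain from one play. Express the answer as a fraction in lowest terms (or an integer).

E[payout] = (1/6)·2 + (1/6)·13 + (1/3)·23 + (1/3)·25 = 37/2
Expected profit = 37/2 − 4 = 29/2

29/2 dollars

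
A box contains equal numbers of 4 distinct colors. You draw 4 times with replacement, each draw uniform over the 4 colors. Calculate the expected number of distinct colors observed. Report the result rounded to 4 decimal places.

2.7344

Let Xⱼ=1 if type j appears at least once. P(Xⱼ=1) = 1 − ((4−1)/4)^4 = 175/256.
E[#distinct] = 4·175/256 = 175/64.
≈ 2.7344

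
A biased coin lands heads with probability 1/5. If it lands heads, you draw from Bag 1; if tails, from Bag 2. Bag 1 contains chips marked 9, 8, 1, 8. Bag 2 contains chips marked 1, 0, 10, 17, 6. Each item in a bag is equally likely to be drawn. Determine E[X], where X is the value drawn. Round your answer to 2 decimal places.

6.74

E[X | Bag 1] = (9 + 8 + 1 + 8)/4 = 13/2
E[X | Bag 2] = (1 + 0 + 10 + 17 + 6)/5 = 34/5
E[X] = (1/5)·13/2 + (4/5)·34/5 = 337/50 ≈ 6.74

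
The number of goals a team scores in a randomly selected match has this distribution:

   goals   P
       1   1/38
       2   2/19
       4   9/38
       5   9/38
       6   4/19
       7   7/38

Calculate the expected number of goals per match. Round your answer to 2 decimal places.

E[X] = (1/38)·1 + (2/19)·2 + (9/38)·4 + (9/38)·5 + (4/19)·6 + (7/38)·7
     = 187/38 ≈ 4.92

4.92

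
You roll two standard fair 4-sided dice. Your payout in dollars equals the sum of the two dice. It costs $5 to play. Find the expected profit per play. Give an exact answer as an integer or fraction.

$0

Distribution of the sum of the two dice: 2 w.p. 1/16, 3 w.p. 1/8, 4 w.p. 3/16, 5 w.p. 1/4, 6 w.p. 3/16, 7 w.p. 1/8, …
E[payout] = (1/16)·2 + (1/8)·3 + (3/16)·4 + (1/4)·5 + (3/16)·6 + (1/8)·7 + (1/16)·8 = 5
Expected profit = 5 − 5 = 0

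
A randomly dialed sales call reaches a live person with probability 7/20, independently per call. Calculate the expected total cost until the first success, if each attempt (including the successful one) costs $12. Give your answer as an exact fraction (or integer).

E[#attempts] = 1/p = 20/7; E[cost] = 12·20/7 = 240/7.

240/7 dollars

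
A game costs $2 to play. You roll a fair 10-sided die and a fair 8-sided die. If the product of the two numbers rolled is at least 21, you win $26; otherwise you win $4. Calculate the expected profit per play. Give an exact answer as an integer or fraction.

E[payout] = (21/40)·4 + (19/40)·26 = 289/20
Expected profit = 289/20 − 2 = 249/20

249/20 dollars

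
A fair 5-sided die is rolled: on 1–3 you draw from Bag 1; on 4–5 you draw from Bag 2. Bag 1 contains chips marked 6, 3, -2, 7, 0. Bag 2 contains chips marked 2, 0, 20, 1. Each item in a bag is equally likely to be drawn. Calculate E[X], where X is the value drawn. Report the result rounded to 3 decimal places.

3.980

E[X | Bag 1] = (6 + 3 − 2 + 7 + 0)/5 = 14/5
E[X | Bag 2] = (2 + 0 + 20 + 1)/4 = 23/4
E[X] = (3/5)·14/5 + (2/5)·23/4 = 199/50 ≈ 3.980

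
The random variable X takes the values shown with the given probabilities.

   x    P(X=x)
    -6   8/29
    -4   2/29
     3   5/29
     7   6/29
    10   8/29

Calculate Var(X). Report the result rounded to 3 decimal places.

E[X] = (8/29)·(-6) + (2/29)·(-4) + (5/29)·3 + (6/29)·7 + (8/29)·10 = 81/29
E[X²] = (8/29)·36 + (2/29)·16 + (5/29)·9 + (6/29)·49 + (8/29)·100 = 1459/29
Var(X) = 1459/29 − (81/29)² = 35750/841 ≈ 42.509

42.509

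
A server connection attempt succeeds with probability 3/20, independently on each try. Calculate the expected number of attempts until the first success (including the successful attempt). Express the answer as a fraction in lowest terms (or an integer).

For a geometric distribution, E[trials] = 1/p = 1/(3/20) = 20/3.

20/3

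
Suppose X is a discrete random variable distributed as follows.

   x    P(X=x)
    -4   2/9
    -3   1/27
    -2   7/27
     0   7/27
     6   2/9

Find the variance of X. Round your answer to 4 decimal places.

12.8916

E[X] = (2/9)·(-4) + (1/27)·(-3) + (7/27)·(-2) + (7/27)·0 + (2/9)·6 = -5/27
E[X²] = (2/9)·16 + (1/27)·9 + (7/27)·4 + (7/27)·0 + (2/9)·36 = 349/27
Var(X) = 349/27 − (-5/27)² = 9398/729 ≈ 12.8916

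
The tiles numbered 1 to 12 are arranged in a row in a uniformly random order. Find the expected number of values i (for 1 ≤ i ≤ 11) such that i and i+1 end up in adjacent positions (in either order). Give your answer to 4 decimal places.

For each i ∈ {1,…,11}, let Xᵢ = 1 if i and i+1 are adjacent. P(Xᵢ=1) = 2·(12−1)!/12! = 2/12.
By linearity, E[ΣXᵢ] = (11)·(2/12) = 11/6.
≈ 1.8333

1.8333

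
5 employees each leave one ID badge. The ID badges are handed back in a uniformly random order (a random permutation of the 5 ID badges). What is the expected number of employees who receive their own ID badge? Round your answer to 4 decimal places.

1.0000

Let Xᵢ = 1 if person i gets their own ID badge. For each i, P(Xᵢ=1) = 1/5.
By linearity of expectation, E[X₁+…+X_5] = 5·(1/5) = 1.
≈ 1.0000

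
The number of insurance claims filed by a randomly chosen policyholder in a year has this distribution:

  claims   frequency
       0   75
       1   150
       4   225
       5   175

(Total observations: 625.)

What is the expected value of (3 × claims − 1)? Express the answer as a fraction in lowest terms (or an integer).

206/25

Total = 625, so P(claims=0) = 75/625, etc.
E[3x-1] = (3/25)·(-1) + (6/25)·2 + (9/25)·11 + (7/25)·14
     = 206/25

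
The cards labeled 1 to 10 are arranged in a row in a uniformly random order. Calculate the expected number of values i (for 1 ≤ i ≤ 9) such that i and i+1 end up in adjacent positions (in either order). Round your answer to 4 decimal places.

1.8000

For each i ∈ {1,…,9}, let Xᵢ = 1 if i and i+1 are adjacent. P(Xᵢ=1) = 2·(10−1)!/10! = 2/10.
By linearity, E[ΣXᵢ] = (9)·(2/10) = 9/5.
≈ 1.8000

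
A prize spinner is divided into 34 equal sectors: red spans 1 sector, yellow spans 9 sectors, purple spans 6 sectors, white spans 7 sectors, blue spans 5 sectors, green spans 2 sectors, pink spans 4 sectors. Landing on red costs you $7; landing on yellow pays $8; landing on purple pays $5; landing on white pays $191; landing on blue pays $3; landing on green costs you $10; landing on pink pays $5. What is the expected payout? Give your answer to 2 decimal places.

E[payout] = (1/34)·(-7) + (9/34)·8 + (6/34)·5 + (7/34)·191 + (5/34)·3 + (2/34)·(-10) + (4/34)·5 = 1447/34
≈ $42.56

$42.56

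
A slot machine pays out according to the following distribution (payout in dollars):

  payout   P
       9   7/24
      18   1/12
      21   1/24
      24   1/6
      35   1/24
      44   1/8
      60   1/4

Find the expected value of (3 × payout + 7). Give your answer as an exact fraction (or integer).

799/8

E[3x+7] = (7/24)·34 + (1/12)·61 + (1/24)·70 + (1/6)·79 + (1/24)·112 + (1/8)·139 + (1/4)·187
     = 799/8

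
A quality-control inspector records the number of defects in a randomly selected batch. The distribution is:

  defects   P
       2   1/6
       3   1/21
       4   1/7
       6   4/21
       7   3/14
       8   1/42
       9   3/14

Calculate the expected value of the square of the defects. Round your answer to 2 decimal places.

E[X²] = (1/6)·4 + (1/21)·9 + (1/7)·16 + (4/21)·36 + (3/14)·49 + (1/42)·64 + (3/14)·81
     = 832/21 ≈ 39.62

39.62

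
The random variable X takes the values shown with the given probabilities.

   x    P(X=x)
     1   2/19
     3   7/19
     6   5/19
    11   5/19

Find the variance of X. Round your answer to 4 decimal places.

12.4266

E[X] = (2/19)·1 + (7/19)·3 + (5/19)·6 + (5/19)·11 = 108/19
E[X²] = (2/19)·1 + (7/19)·9 + (5/19)·36 + (5/19)·121 = 850/19
Var(X) = 850/19 − (108/19)² = 4486/361 ≈ 12.4266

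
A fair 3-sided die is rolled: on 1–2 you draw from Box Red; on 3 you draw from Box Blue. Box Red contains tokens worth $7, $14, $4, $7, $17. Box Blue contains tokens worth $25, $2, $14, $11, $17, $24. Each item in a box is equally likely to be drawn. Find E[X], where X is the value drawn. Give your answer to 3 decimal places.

E[X | Box Red] = (7 + 14 + 4 + 7 + 17)/5 = 49/5
E[X | Box Blue] = (25 + 2 + 14 + 11 + 17 + 24)/6 = 31/2
E[X] = (2/3)·49/5 + (1/3)·31/2 = 117/10 ≈ 11.700

$11.700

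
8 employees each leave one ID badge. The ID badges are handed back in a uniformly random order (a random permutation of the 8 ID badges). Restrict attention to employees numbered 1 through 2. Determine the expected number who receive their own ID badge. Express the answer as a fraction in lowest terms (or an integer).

Let Xᵢ = 1 if person i gets their own ID badge. For each i, P(Xᵢ=1) = 1/8.
By linearity of expectation, E[X₁+…+X_2] = 2·(1/8) = 1/4.

1/4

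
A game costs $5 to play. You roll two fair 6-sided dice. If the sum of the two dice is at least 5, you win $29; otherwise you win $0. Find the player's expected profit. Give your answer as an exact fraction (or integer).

E[payout] = (1/6)·0 + (5/6)·29 = 145/6
Expected profit = 145/6 − 5 = 115/6

115/6 dollars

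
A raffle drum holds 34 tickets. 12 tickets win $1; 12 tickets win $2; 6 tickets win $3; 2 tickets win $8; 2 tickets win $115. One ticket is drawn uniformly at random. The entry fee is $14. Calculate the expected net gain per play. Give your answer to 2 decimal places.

E[payout] = (12/34)·1 + (12/34)·2 + (6/34)·3 + (2/34)·8 + (2/34)·115 = 150/17
Expected profit = 150/17 − 14 = -88/17 ≈ -$5.18

-$5.18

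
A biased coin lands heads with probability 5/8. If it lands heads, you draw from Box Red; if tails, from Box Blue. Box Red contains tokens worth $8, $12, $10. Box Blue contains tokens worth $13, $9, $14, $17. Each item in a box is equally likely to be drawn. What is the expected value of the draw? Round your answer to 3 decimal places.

E[X | Box Red] = (8 + 12 + 10)/3 = 10
E[X | Box Blue] = (13 + 9 + 14 + 17)/4 = 53/4
E[X] = (5/8)·10 + (3/8)·53/4 = 359/32 ≈ 11.219

$11.219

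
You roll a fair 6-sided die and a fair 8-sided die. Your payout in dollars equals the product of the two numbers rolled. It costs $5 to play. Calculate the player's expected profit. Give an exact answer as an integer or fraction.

43/4 dollars

Distribution of the product of the two numbers rolled: 1 w.p. 1/48, 2 w.p. 1/24, 3 w.p. 1/24, 4 w.p. 1/16, 5 w.p. 1/24, 6 w.p. 1/12, …
E[payout] = (1/48)·1 + (1/24)·2 + (1/24)·3 + (1/16)·4 + (1/24)·5 + (1/12)·6 + (1/48)·7 + (1/16)·8 + (1/48)·9 + (1/24)·10 + (1/12)·12 + (1/48)·14 + (1/24)·15 + (1/24)·16 + (1/24)·18 + (1/24)·20 + (1/48)·21 + (1/16)·24 + (1/48)·25 + (1/48)·28 + (1/24)·30 + (1/48)·32 + (1/48)·35 + (1/48)·36 + (1/48)·40 + (1/48)·42 + (1/48)·48 = 63/4
Expected profit = 63/4 − 5 = 43/4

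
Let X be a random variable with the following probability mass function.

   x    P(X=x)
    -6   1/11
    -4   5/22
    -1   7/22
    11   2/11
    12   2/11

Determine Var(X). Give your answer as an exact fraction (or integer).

E[X] = (1/11)·(-6) + (5/22)·(-4) + (7/22)·(-1) + (2/11)·11 + (2/11)·12 = 53/22
E[X²] = (1/11)·36 + (5/22)·16 + (7/22)·1 + (2/11)·121 + (2/11)·144 = 1219/22
Var(X) = 1219/22 − (53/22)² = 24009/484

24009/484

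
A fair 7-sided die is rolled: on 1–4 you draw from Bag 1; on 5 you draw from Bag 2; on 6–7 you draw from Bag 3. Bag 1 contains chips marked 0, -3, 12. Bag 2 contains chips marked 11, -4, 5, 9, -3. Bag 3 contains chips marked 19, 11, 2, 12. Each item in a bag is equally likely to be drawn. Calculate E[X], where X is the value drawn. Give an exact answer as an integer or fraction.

188/35

E[X | Bag 1] = (0 − 3 + 12)/3 = 3
E[X | Bag 2] = (11 − 4 + 5 + 9 − 3)/5 = 18/5
E[X | Bag 3] = (19 + 11 + 2 + 12)/4 = 11
E[X] = (4/7)·3 + (1/7)·18/5 + (2/7)·11 = 188/35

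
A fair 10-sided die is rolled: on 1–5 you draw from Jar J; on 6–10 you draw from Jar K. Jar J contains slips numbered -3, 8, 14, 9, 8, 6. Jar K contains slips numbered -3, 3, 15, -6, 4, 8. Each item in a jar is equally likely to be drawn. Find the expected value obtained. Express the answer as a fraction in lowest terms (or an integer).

E[X | Jar J] = (-3 + 8 + 14 + 9 + 8 + 6)/6 = 7
E[X | Jar K] = (-3 + 3 + 15 − 6 + 4 + 8)/6 = 7/2
E[X] = (1/2)·7 + (1/2)·7/2 = 21/4

21/4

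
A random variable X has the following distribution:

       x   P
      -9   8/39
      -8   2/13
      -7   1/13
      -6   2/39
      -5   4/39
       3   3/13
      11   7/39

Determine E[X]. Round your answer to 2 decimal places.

-1.77

E[X] = (8/39)·(-9) + (2/13)·(-8) + (1/13)·(-7) + (2/39)·(-6) + (4/39)·(-5) + (3/13)·3 + (7/39)·11
     = -23/13 ≈ -1.77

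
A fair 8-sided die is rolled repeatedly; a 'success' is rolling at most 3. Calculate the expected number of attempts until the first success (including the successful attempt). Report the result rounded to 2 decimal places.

2.67

For a geometric distribution, E[trials] = 1/p = 1/(3/8) = 8/3.
≈ 2.67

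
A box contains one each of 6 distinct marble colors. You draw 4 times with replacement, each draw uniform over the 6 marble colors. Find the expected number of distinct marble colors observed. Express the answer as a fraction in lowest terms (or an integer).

Let Xⱼ=1 if type j appears at least once. P(Xⱼ=1) = 1 − ((6−1)/6)^4 = 671/1296.
E[#distinct] = 6·671/1296 = 671/216.

671/216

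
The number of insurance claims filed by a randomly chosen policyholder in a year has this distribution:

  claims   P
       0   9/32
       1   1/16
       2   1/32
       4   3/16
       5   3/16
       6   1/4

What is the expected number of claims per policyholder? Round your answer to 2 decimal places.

E[X] = (9/32)·0 + (1/16)·1 + (1/32)·2 + (3/16)·4 + (3/16)·5 + (1/4)·6
     = 53/16 ≈ 3.31

3.31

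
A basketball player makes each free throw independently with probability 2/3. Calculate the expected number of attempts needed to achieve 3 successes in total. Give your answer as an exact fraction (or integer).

9/2

By linearity (sum of 3 independent geometric waits), E[trials] = 3/p = 3/(2/3) = 9/2.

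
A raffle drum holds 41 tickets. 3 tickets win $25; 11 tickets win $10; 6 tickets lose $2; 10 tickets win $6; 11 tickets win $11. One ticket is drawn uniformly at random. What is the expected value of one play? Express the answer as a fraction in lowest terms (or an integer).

E[payout] = (3/41)·25 + (11/41)·10 + (6/41)·(-2) + (10/41)·6 + (11/41)·11 = 354/41

354/41 dollars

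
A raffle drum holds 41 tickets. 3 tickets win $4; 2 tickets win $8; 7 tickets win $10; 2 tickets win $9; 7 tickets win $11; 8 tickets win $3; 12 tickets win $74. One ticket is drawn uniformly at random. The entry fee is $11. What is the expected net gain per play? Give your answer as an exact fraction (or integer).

654/41 dollars

E[payout] = (3/41)·4 + (2/41)·8 + (7/41)·10 + (2/41)·9 + (7/41)·11 + (8/41)·3 + (12/41)·74 = 1105/41
Expected profit = 1105/41 − 11 = 654/41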